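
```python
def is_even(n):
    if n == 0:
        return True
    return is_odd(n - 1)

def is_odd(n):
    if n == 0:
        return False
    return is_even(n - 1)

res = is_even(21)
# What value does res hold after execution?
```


is_even(21)
= is_odd(20)
= is_even(19)
= is_odd(18)
= is_even(17)
= is_odd(16)
= is_even(15)
= is_odd(14)
= is_even(13)
= is_odd(12)
= is_even(11)
= is_odd(10)
= is_even(9)
= is_odd(8)
= is_even(7)
= is_odd(6)
= is_even(5)
= is_odd(4)
= is_even(3)
= is_odd(2)
= is_even(1)
= is_odd(0)
n == 0: return False
= False


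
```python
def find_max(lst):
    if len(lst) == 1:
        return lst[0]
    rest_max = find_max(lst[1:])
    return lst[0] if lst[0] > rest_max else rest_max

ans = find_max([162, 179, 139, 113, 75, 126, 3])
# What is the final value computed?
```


find_max([162, 179, 139, 113, 75, 126, 3])
= compare 162 with find_max([179, 139, 113, 75, 126, 3])
= compare 179 with find_max([139, 113, 75, 126, 3])
= compare 139 with find_max([113, 75, 126, 3])
= compare 113 with find_max([75, 126, 3])
= compare 75 with find_max([126, 3])
= compare 126 with find_max([3])
Base: find_max([3]) = 3
compare 126 with 3: max = 126
compare 75 with 126: max = 126
compare 113 with 126: max = 126
compare 139 with 126: max = 139
compare 179 with 139: max = 179
compare 162 with 179: max = 179
= 179


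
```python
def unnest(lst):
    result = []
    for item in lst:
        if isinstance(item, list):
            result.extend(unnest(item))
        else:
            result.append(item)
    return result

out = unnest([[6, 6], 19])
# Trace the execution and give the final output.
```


unnest([[6, 6], 19])
Processing each element:
  [6, 6] is a list -> unnest recursively -> [6, 6]
  19 is not a list -> append 19
= [6, 6, 19]


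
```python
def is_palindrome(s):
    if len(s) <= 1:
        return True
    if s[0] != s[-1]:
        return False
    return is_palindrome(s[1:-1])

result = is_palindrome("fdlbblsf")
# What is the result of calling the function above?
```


is_palindrome("fdlbblsf")
"fdlbblsf": s[0]='f' == s[-1]='f' -> is_palindrome("dlbbls")
"dlbbls": s[0]='d' != s[-1]='s' -> False
= False


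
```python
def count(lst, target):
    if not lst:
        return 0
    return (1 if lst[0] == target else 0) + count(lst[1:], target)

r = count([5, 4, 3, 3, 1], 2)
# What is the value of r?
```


count([5, 4, 3, 3, 1], 2)
lst[0]=5 != 2: 0 + count([4, 3, 3, 1], 2)
lst[0]=4 != 2: 0 + count([3, 3, 1], 2)
lst[0]=3 != 2: 0 + count([3, 1], 2)
lst[0]=3 != 2: 0 + count([1], 2)
lst[0]=1 != 2: 0 + count([], 2)
= 0


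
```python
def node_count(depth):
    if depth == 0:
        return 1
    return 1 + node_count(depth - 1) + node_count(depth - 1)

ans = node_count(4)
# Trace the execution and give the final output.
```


node_count(4)
= 1 + node_count(3) + node_count(3)
= 1 + 2 * node_count(3)
node_count(k) = 2^(k+1) - 1
node_count(0) = 1
node_count(1) = 3
node_count(2) = 7
node_count(3) = 15
node_count(4) = 31
node_count(4) = 2^5 - 1 = 31


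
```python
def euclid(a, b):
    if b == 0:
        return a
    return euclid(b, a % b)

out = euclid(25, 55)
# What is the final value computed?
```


euclid(25, 55)
= euclid(55, 25 % 55) = euclid(55, 25)
= euclid(25, 55 % 25) = euclid(25, 5)
= euclid(5, 25 % 5) = euclid(5, 0)
b == 0, return a = 5


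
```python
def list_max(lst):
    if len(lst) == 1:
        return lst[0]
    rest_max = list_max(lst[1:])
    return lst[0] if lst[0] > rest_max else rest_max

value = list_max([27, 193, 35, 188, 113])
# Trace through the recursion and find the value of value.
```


list_max([27, 193, 35, 188, 113])
= compare 27 with list_max([193, 35, 188, 113])
= compare 193 with list_max([35, 188, 113])
= compare 35 with list_max([188, 113])
= compare 188 with list_max([113])
Base: list_max([113]) = 113
compare 188 with 113: max = 188
compare 35 with 188: max = 188
compare 193 with 188: max = 193
compare 27 with 193: max = 193
= 193


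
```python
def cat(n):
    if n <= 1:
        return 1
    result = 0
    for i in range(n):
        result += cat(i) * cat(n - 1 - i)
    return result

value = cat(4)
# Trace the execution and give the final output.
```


cat(4)
= sum of cat(i) * cat(4-1-i) for i in 0..3
First compute sub-values bottom-up:
  cat(0) = 1, cat(1) = 1
  cat(2) = 1*1 + 1*1 = 2
  cat(3) = 1*2 + 1*1 + 2*1 = 5
Now cat(4):
  cat(0)*cat(3) = 1*5 = 5
  cat(1)*cat(2) = 1*2 = 2
  cat(2)*cat(1) = 2*1 = 2
  cat(3)*cat(0) = 5*1 = 5
= 5 + 2 + 2 + 5
= 14


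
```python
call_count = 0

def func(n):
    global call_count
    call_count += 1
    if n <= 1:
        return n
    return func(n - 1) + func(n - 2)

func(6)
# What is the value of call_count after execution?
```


func(6) calls func(5) and func(4); each non-base call branches into two more.
Let C(k) = total number of calls made by func(k), including the call to func(k) itself.
Base cases: C(0) = 1, C(1) = 1
Recurrence: C(k) = 1 + C(k-1) + C(k-2)
  C(2) = 1 + C(1) + C(0) = 1 + 1 + 1 = 3
  C(3) = 1 + C(2) + C(1) = 1 + 3 + 1 = 5
  C(4) = 1 + C(3) + C(2) = 1 + 5 + 3 = 9
  C(5) = 1 + C(4) + C(3) = 1 + 9 + 5 = 15
  C(6) = 1 + C(5) + C(4) = 1 + 15 + 9 = 25
Total calls = C(6) = 25


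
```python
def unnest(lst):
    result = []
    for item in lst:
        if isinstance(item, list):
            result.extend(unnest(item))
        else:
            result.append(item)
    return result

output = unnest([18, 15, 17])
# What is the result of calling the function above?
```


unnest([18, 15, 17])
Processing each element:
  18 is not a list -> append 18
  15 is not a list -> append 15
  17 is not a list -> append 17
= [18, 15, 17]


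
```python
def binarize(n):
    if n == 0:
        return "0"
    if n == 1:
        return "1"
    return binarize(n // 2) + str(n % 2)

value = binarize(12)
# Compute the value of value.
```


binarize(12)
= binarize(6) + "0"
= binarize(3) + "0" + "0"
= binarize(1) + "1" + "0" + "0"
= "1" + "1" + "0" + "0"
= "1100"


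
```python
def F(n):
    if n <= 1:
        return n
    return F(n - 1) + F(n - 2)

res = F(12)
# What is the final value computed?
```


F(12)
= F(11) + F(10)
= (F(10) + F(9)) + F(10)
Computing bottom-up: F(0)=0, F(1)=1, F(2)=1, F(3)=2, F(4)=3, F(5)=5, F(6)=8, F(7)=13, F(8)=21, F(9)=34, F(10)=55, F(11)=89, F(12)=144
= 144


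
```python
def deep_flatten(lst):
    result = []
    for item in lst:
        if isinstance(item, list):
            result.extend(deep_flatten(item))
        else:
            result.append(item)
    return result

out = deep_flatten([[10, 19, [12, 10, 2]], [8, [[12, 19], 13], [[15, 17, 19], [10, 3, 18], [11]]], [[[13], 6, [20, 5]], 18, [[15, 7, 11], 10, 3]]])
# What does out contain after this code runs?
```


deep_flatten([[10, 19, [12, 10, 2]], [8, [[12, 19], 13], [[15, 17, 19], [10, 3, 18], [11]]], [[[13], 6, [20, 5]], 18, [[15, 7, 11], 10, 3]]])
Processing each element:
  [10, 19, [12, 10, 2]] is a list -> deep_flatten recursively -> [10, 19, 12, 10, 2]
  [8, [[12, 19], 13], [[15, 17, 19], [10, 3, 18], [11]]] is a list -> deep_flatten recursively -> [8, 12, 19, 13, 15, 17, 19, 10, 3, 18, 11]
  [[[13], 6, [20, 5]], 18, [[15, 7, 11], 10, 3]] is a list -> deep_flatten recursively -> [13, 6, 20, 5, 18, 15, 7, 11, 10, 3]
= [10, 19, 12, 10, 2, 8, 12, 19, 13, 15, 17, 19, 10, 3, 18, 11, 13, 6, 20, 5, 18, 15, 7, 11, 10, 3]


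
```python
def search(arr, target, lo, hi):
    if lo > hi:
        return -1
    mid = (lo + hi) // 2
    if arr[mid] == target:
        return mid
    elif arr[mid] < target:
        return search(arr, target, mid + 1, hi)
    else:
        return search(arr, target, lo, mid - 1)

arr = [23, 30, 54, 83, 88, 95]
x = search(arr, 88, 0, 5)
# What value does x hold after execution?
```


search(arr, 88, 0, 5)
lo=0, hi=5, mid=2, arr[mid]=54
54 < 88, search right half
lo=3, hi=5, mid=4, arr[mid]=88
arr[4] == 88, found at index 4
= 4


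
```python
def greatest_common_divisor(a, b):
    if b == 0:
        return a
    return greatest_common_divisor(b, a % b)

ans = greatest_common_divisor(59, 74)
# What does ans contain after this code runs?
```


greatest_common_divisor(59, 74)
= greatest_common_divisor(74, 59 % 74) = greatest_common_divisor(74, 59)
= greatest_common_divisor(59, 74 % 59) = greatest_common_divisor(59, 15)
= greatest_common_divisor(15, 59 % 15) = greatest_common_divisor(15, 14)
= greatest_common_divisor(14, 15 % 14) = greatest_common_divisor(14, 1)
= greatest_common_divisor(1, 14 % 1) = greatest_common_divisor(1, 0)
b == 0, return a = 1


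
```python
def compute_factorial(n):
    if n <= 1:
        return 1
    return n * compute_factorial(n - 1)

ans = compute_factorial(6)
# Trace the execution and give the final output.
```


compute_factorial(6)
= 6 * compute_factorial(5)
= 6 * 5 * compute_factorial(4)
= 6 * 5 * 4 * compute_factorial(3)
= 6 * 5 * 4 * 3 * compute_factorial(2)
= 6 * 5 * 4 * 3 * 2 * compute_factorial(1)
= 6 * 5 * 4 * 3 * 2 * 1
= 720


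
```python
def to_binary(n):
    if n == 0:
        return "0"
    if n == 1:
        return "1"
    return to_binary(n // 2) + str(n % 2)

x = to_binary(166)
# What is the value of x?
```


to_binary(166)
= to_binary(83) + "0"
= to_binary(41) + "1" + "0"
= to_binary(20) + "1" + "1" + "0"
= to_binary(10) + "0" + "1" + "1" + "0"
= to_binary(5) + "0" + "0" + "1" + "1" + "0"
= to_binary(2) + "1" + "0" + "0" + "1" + "1" + "0"
= to_binary(1) + "0" + "1" + "0" + "0" + "1" + "1" + "0"
= "1" + "0" + "1" + "0" + "0" + "1" + "1" + "0"
= "10100110"


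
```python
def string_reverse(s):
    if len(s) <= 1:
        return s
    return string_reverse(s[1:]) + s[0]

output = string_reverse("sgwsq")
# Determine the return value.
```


string_reverse("sgwsq")
= string_reverse("gwsq") + "s"
= string_reverse("wsq") + "g" + "s"
= string_reverse("sq") + "w" + "g" + "s"
= string_reverse("q") + "s" + "w" + "g" + "s"
= "q" + "s" + "w" + "g" + "s"
= "qswgs"


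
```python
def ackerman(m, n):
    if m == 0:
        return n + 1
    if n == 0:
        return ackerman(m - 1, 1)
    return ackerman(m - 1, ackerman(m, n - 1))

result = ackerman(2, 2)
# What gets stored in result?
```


ackerman(2, 2)
= ackerman(1, ackerman(2, 1))
First compute ackerman(2, 1) = 5
= ackerman(1, 5)
= 7


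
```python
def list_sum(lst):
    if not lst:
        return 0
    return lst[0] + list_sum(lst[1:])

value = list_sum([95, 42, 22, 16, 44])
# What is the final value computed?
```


list_sum([95, 42, 22, 16, 44])
= 95 + list_sum([42, 22, 16, 44])
= 95 + 42 + list_sum([22, 16, 44])
= 95 + 42 + 22 + list_sum([16, 44])
= 95 + 42 + 22 + 16 + list_sum([44])
= 95 + 42 + 22 + 16 + 44 + list_sum([])
= 95 + 42 + 22 + 16 + 44 + 0
= 219


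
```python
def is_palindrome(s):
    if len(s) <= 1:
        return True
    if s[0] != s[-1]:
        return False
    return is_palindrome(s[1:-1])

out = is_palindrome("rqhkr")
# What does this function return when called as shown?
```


is_palindrome("rqhkr")
"rqhkr": s[0]='r' == s[-1]='r' -> is_palindrome("qhk")
"qhk": s[0]='q' != s[-1]='k' -> False
= False


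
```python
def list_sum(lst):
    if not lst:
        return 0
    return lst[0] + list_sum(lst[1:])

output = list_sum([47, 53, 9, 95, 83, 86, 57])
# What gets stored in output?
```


list_sum([47, 53, 9, 95, 83, 86, 57])
= 47 + list_sum([53, 9, 95, 83, 86, 57])
= 47 + 53 + list_sum([9, 95, 83, 86, 57])
= 47 + 53 + 9 + list_sum([95, 83, 86, 57])
= 47 + 53 + 9 + 95 + list_sum([83, 86, 57])
= 47 + 53 + 9 + 95 + 83 + list_sum([86, 57])
= 47 + 53 + 9 + 95 + 83 + 86 + list_sum([57])
= 47 + 53 + 9 + 95 + 83 + 86 + 57 + list_sum([])
= 47 + 53 + 9 + 95 + 83 + 86 + 57 + 0
= 430


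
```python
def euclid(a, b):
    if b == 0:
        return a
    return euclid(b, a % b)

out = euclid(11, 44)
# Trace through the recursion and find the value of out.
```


euclid(11, 44)
= euclid(44, 11 % 44) = euclid(44, 11)
= euclid(11, 44 % 11) = euclid(11, 0)
b == 0, return a = 11


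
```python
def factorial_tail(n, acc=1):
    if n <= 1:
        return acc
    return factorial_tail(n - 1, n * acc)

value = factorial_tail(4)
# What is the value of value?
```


factorial_tail(4, 1)
= factorial_tail(3, 4 * 1) = factorial_tail(3, 4)
= factorial_tail(2, 3 * 4) = factorial_tail(2, 12)
= factorial_tail(1, 2 * 12) = factorial_tail(1, 24)
n <= 1, return acc = 24


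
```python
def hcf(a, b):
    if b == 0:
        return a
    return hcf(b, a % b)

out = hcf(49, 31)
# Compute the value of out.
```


hcf(49, 31)
= hcf(31, 49 % 31) = hcf(31, 18)
= hcf(18, 31 % 18) = hcf(18, 13)
= hcf(13, 18 % 13) = hcf(13, 5)
= hcf(5, 13 % 5) = hcf(5, 3)
= hcf(3, 5 % 3) = hcf(3, 2)
= hcf(2, 3 % 2) = hcf(2, 1)
= hcf(1, 2 % 1) = hcf(1, 0)
b == 0, return a = 1


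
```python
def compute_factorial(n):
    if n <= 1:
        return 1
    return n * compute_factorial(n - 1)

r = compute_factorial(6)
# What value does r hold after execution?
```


compute_factorial(6)
= 6 * compute_factorial(5)
= 6 * 5 * compute_factorial(4)
= 6 * 5 * 4 * compute_factorial(3)
= 6 * 5 * 4 * 3 * compute_factorial(2)
= 6 * 5 * 4 * 3 * 2 * compute_factorial(1)
= 6 * 5 * 4 * 3 * 2 * 1
= 720


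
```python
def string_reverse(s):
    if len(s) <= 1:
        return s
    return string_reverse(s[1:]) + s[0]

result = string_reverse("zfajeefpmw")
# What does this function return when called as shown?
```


string_reverse("zfajeefpmw")
= string_reverse("fajeefpmw") + "z"
= string_reverse("ajeefpmw") + "f" + "z"
= string_reverse("jeefpmw") + "a" + "f" + "z"
= string_reverse("eefpmw") + "j" + "a" + "f" + "z"
= string_reverse("efpmw") + "e" + "j" + "a" + "f" + "z"
= string_reverse("fpmw") + "e" + "e" + "j" + "a" + "f" + "z"
= string_reverse("pmw") + "f" + "e" + "e" + "j" + "a" + "f" + "z"
= string_reverse("mw") + "p" + "f" + "e" + "e" + "j" + "a" + "f" + "z"
= string_reverse("w") + "m" + "p" + "f" + "e" + "e" + "j" + "a" + "f" + "z"
= "w" + "m" + "p" + "f" + "e" + "e" + "j" + "a" + "f" + "z"
= "wmpfeejafz"


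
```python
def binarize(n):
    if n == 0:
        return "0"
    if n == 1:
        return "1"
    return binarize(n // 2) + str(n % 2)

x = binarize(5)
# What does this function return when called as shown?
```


binarize(5)
= binarize(2) + "1"
= binarize(1) + "0" + "1"
= "1" + "0" + "1"
= "101"


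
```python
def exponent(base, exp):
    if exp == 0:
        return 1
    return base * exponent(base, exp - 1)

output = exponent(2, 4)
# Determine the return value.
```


exponent(2, 4)
= 2 * exponent(2, 3)
= 2 * 2 * exponent(2, 2)
= 2 * 2 * 2 * exponent(2, 1)
= 2 * 2 * 2 * 2 * exponent(2, 0)
= 2 * 2 * 2 * 2 * 1
= 16


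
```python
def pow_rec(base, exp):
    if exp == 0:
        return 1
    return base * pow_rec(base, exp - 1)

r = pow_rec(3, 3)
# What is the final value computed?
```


pow_rec(3, 3)
= 3 * pow_rec(3, 2)
= 3 * 3 * pow_rec(3, 1)
= 3 * 3 * 3 * pow_rec(3, 0)
= 3 * 3 * 3 * 1
= 27


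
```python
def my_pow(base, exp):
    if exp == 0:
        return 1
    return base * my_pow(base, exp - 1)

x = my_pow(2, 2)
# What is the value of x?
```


my_pow(2, 2)
= 2 * my_pow(2, 1)
= 2 * 2 * my_pow(2, 0)
= 2 * 2 * 1
= 4


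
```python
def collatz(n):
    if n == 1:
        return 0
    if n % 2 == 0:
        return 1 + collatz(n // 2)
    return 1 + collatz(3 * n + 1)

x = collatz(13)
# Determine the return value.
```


collatz(13)
13 is odd -> 3*13+1 = 40 -> collatz(40)
40 is even -> collatz(20)
20 is even -> collatz(10)
10 is even -> collatz(5)
5 is odd -> 3*5+1 = 16 -> collatz(16)
16 is even -> collatz(8)
8 is even -> collatz(4)
4 is even -> collatz(2)
2 is even -> collatz(1)
Reached 1 after 9 steps
= 9


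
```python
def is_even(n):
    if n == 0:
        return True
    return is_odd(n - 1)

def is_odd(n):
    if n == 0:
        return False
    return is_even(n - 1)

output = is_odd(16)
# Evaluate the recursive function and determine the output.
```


is_odd(16)
= is_even(15)
= is_odd(14)
= is_even(13)
= is_odd(12)
= is_even(11)
= is_odd(10)
= is_even(9)
= is_odd(8)
= is_even(7)
= is_odd(6)
= is_even(5)
= is_odd(4)
= is_even(3)
= is_odd(2)
= is_even(1)
= is_odd(0)
n == 0: return False
= False


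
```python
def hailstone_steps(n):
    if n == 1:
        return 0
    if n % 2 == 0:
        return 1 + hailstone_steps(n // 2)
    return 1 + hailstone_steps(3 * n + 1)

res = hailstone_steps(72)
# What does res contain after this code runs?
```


hailstone_steps(72)
72 is even -> hailstone_steps(36)
36 is even -> hailstone_steps(18)
18 is even -> hailstone_steps(9)
9 is odd -> 3*9+1 = 28 -> hailstone_steps(28)
28 is even -> hailstone_steps(14)
14 is even -> hailstone_steps(7)
7 is odd -> 3*7+1 = 22 -> hailstone_steps(22)
22 is even -> hailstone_steps(11)
11 is odd -> 3*11+1 = 34 -> hailstone_steps(34)
34 is even -> hailstone_steps(17)
17 is odd -> 3*17+1 = 52 -> hailstone_steps(52)
52 is even -> hailstone_steps(26)
26 is even -> hailstone_steps(13)
13 is odd -> 3*13+1 = 40 -> hailstone_steps(40)
40 is even -> hailstone_steps(20)
20 is even -> hailstone_steps(10)
10 is even -> hailstone_steps(5)
5 is odd -> 3*5+1 = 16 -> hailstone_steps(16)
16 is even -> hailstone_steps(8)
8 is even -> hailstone_steps(4)
4 is even -> hailstone_steps(2)
2 is even -> hailstone_steps(1)
Reached 1 after 22 steps
= 22


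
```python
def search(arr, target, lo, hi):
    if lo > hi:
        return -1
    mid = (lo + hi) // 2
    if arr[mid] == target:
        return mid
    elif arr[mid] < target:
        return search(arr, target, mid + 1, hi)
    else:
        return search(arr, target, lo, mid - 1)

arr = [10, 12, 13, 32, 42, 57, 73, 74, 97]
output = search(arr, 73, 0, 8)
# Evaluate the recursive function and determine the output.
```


search(arr, 73, 0, 8)
lo=0, hi=8, mid=4, arr[mid]=42
42 < 73, search right half
lo=5, hi=8, mid=6, arr[mid]=73
arr[6] == 73, found at index 6
= 6


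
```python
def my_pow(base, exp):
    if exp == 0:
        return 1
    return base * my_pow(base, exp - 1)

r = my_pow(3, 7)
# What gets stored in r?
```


my_pow(3, 7)
= 3 * my_pow(3, 6)
= 3 * 3 * my_pow(3, 5)
= 3 * 3 * 3 * my_pow(3, 4)
= 3 * 3 * 3 * 3 * my_pow(3, 3)
= 3 * 3 * 3 * 3 * 3 * my_pow(3, 2)
= 3 * 3 * 3 * 3 * 3 * 3 * my_pow(3, 1)
= 3 * 3 * 3 * 3 * 3 * 3 * 3 * my_pow(3, 0)
= 3 * 3 * 3 * 3 * 3 * 3 * 3 * 1
= 2187


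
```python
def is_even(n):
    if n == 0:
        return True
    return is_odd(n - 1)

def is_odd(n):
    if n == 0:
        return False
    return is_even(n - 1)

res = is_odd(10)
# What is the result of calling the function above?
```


is_odd(10)
= is_even(9)
= is_odd(8)
= is_even(7)
= is_odd(6)
= is_even(5)
= is_odd(4)
= is_even(3)
= is_odd(2)
= is_even(1)
= is_odd(0)
n == 0: return False
= False


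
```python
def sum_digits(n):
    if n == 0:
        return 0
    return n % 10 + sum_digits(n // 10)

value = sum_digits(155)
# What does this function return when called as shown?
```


sum_digits(155)
= 5 + sum_digits(15)
= 5 + 5 + sum_digits(1)
= 5 + 5 + 1 + sum_digits(0)
= 5 + 5 + 1 + 0
= 11


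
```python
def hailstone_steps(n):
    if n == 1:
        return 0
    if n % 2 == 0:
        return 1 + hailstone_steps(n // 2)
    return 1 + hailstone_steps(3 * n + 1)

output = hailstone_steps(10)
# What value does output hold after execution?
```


hailstone_steps(10)
10 is even -> hailstone_steps(5)
5 is odd -> 3*5+1 = 16 -> hailstone_steps(16)
16 is even -> hailstone_steps(8)
8 is even -> hailstone_steps(4)
4 is even -> hailstone_steps(2)
2 is even -> hailstone_steps(1)
Reached 1 after 6 steps
= 6


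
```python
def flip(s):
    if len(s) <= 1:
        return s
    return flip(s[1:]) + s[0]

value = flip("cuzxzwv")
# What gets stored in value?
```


flip("cuzxzwv")
= flip("uzxzwv") + "c"
= flip("zxzwv") + "u" + "c"
= flip("xzwv") + "z" + "u" + "c"
= flip("zwv") + "x" + "z" + "u" + "c"
= flip("wv") + "z" + "x" + "z" + "u" + "c"
= flip("v") + "w" + "z" + "x" + "z" + "u" + "c"
= "v" + "w" + "z" + "x" + "z" + "u" + "c"
= "vwzxzuc"


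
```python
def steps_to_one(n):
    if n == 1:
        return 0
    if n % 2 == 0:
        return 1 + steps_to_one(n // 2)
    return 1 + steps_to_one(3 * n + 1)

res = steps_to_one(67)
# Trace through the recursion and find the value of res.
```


steps_to_one(67)
67 is odd -> 3*67+1 = 202 -> steps_to_one(202)
202 is even -> steps_to_one(101)
101 is odd -> 3*101+1 = 304 -> steps_to_one(304)
304 is even -> steps_to_one(152)
152 is even -> steps_to_one(76)
76 is even -> steps_to_one(38)
38 is even -> steps_to_one(19)
19 is odd -> 3*19+1 = 58 -> steps_to_one(58)
58 is even -> steps_to_one(29)
29 is odd -> 3*29+1 = 88 -> steps_to_one(88)
88 is even -> steps_to_one(44)
44 is even -> steps_to_one(22)
22 is even -> steps_to_one(11)
11 is odd -> 3*11+1 = 34 -> steps_to_one(34)
34 is even -> steps_to_one(17)
17 is odd -> 3*17+1 = 52 -> steps_to_one(52)
52 is even -> steps_to_one(26)
26 is even -> steps_to_one(13)
13 is odd -> 3*13+1 = 40 -> steps_to_one(40)
40 is even -> steps_to_one(20)
20 is even -> steps_to_one(10)
10 is even -> steps_to_one(5)
5 is odd -> 3*5+1 = 16 -> steps_to_one(16)
16 is even -> steps_to_one(8)
8 is even -> steps_to_one(4)
4 is even -> steps_to_one(2)
2 is even -> steps_to_one(1)
Reached 1 after 27 steps
= 27


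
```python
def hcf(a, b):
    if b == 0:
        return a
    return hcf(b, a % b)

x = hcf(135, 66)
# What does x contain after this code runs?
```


hcf(135, 66)
= hcf(66, 135 % 66) = hcf(66, 3)
= hcf(3, 66 % 3) = hcf(3, 0)
b == 0, return a = 3


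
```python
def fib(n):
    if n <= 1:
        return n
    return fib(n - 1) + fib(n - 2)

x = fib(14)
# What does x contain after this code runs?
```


fib(14)
= fib(13) + fib(12)
= (fib(12) + fib(11)) + fib(12)
Computing bottom-up: fib(0)=0, fib(1)=1, fib(2)=1, fib(3)=2, fib(4)=3, fib(5)=5, fib(6)=8, fib(7)=13, fib(8)=21, fib(9)=34, fib(10)=55, fib(11)=89, fib(12)=144, fib(13)=233, fib(14)=377
= 377


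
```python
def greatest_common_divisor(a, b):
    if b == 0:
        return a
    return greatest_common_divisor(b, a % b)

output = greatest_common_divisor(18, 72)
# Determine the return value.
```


greatest_common_divisor(18, 72)
= greatest_common_divisor(72, 18 % 72) = greatest_common_divisor(72, 18)
= greatest_common_divisor(18, 72 % 18) = greatest_common_divisor(18, 0)
b == 0, return a = 18


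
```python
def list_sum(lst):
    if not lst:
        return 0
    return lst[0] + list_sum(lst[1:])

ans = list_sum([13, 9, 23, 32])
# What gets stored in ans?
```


list_sum([13, 9, 23, 32])
= 13 + list_sum([9, 23, 32])
= 13 + 9 + list_sum([23, 32])
= 13 + 9 + 23 + list_sum([32])
= 13 + 9 + 23 + 32 + list_sum([])
= 13 + 9 + 23 + 32 + 0
= 77


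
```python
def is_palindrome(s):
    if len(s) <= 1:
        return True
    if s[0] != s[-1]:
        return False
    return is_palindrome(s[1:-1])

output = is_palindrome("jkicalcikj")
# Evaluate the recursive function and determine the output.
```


is_palindrome("jkicalcikj")
"jkicalcikj": s[0]='j' == s[-1]='j' -> is_palindrome("kicalcik")
"kicalcik": s[0]='k' == s[-1]='k' -> is_palindrome("icalci")
"icalci": s[0]='i' == s[-1]='i' -> is_palindrome("calc")
"calc": s[0]='c' == s[-1]='c' -> is_palindrome("al")
"al": s[0]='a' != s[-1]='l' -> False
= False


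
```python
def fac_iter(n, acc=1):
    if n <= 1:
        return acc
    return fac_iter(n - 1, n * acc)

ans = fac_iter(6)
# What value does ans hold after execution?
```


fac_iter(6, 1)
= fac_iter(5, 6 * 1) = fac_iter(5, 6)
= fac_iter(4, 5 * 6) = fac_iter(4, 30)
= fac_iter(3, 4 * 30) = fac_iter(3, 120)
= fac_iter(2, 3 * 120) = fac_iter(2, 360)
= fac_iter(1, 2 * 360) = fac_iter(1, 720)
n <= 1, return acc = 720


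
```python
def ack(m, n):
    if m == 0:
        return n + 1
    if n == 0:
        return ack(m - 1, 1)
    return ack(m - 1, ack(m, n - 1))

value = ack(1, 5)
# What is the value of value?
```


ack(1, 5)
= ack(0, ack(1, 4))
First compute ack(1, 4) = 6
= ack(0, 6)
= 7


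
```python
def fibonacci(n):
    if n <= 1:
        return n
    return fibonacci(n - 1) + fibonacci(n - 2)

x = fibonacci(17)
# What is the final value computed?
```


fibonacci(17)
= fibonacci(16) + fibonacci(15)
= (fibonacci(15) + fibonacci(14)) + fibonacci(15)
Computing bottom-up: fibonacci(0)=0, fibonacci(1)=1, fibonacci(2)=1, fibonacci(3)=2, fibonacci(4)=3, fibonacci(5)=5, fibonacci(6)=8, fibonacci(7)=13, fibonacci(8)=21, fibonacci(9)=34, fibonacci(10)=55, fibonacci(11)=89, fibonacci(12)=144, fibonacci(13)=233, fibonacci(14)=377, fibonacci(15)=610, fibonacci(16)=987, fibonacci(17)=1597
= 1597


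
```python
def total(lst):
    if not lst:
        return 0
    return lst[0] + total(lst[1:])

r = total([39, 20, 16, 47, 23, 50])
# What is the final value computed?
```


total([39, 20, 16, 47, 23, 50])
= 39 + total([20, 16, 47, 23, 50])
= 39 + 20 + total([16, 47, 23, 50])
= 39 + 20 + 16 + total([47, 23, 50])
= 39 + 20 + 16 + 47 + total([23, 50])
= 39 + 20 + 16 + 47 + 23 + total([50])
= 39 + 20 + 16 + 47 + 23 + 50 + total([])
= 39 + 20 + 16 + 47 + 23 + 50 + 0
= 195


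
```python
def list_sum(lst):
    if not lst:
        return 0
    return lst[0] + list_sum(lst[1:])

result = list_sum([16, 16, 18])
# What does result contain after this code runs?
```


list_sum([16, 16, 18])
= 16 + list_sum([16, 18])
= 16 + 16 + list_sum([18])
= 16 + 16 + 18 + list_sum([])
= 16 + 16 + 18 + 0
= 50


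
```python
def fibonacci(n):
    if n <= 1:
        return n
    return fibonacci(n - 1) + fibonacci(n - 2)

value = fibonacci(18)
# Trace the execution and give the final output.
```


fibonacci(18)
= fibonacci(17) + fibonacci(16)
= (fibonacci(16) + fibonacci(15)) + fibonacci(16)
Computing bottom-up: fibonacci(0)=0, fibonacci(1)=1, fibonacci(2)=1, fibonacci(3)=2, fibonacci(4)=3, fibonacci(5)=5, fibonacci(6)=8, fibonacci(7)=13, fibonacci(8)=21, fibonacci(9)=34, fibonacci(10)=55, fibonacci(11)=89, fibonacci(12)=144, fibonacci(13)=233, fibonacci(14)=377, fibonacci(15)=610, fibonacci(16)=987, fibonacci(17)=1597, fibonacci(18)=2584
= 2584


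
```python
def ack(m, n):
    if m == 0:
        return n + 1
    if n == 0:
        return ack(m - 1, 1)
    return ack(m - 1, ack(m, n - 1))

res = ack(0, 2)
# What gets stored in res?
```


ack(0, 2)
m == 0: return 2 + 1 = 3
= 3


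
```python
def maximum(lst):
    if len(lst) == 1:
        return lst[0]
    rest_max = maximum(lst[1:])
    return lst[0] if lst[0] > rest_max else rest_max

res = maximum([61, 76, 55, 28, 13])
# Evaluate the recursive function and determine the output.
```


maximum([61, 76, 55, 28, 13])
= compare 61 with maximum([76, 55, 28, 13])
= compare 76 with maximum([55, 28, 13])
= compare 55 with maximum([28, 13])
= compare 28 with maximum([13])
Base: maximum([13]) = 13
compare 28 with 13: max = 28
compare 55 with 28: max = 55
compare 76 with 55: max = 76
compare 61 with 76: max = 76
= 76


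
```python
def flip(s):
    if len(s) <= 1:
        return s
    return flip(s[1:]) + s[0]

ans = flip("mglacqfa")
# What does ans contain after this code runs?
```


flip("mglacqfa")
= flip("glacqfa") + "m"
= flip("lacqfa") + "g" + "m"
= flip("acqfa") + "l" + "g" + "m"
= flip("cqfa") + "a" + "l" + "g" + "m"
= flip("qfa") + "c" + "a" + "l" + "g" + "m"
= flip("fa") + "q" + "c" + "a" + "l" + "g" + "m"
= flip("a") + "f" + "q" + "c" + "a" + "l" + "g" + "m"
= "a" + "f" + "q" + "c" + "a" + "l" + "g" + "m"
= "afqcalgm"


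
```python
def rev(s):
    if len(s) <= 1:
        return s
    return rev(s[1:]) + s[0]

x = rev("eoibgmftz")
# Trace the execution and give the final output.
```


rev("eoibgmftz")
= rev("oibgmftz") + "e"
= rev("ibgmftz") + "o" + "e"
= rev("bgmftz") + "i" + "o" + "e"
= rev("gmftz") + "b" + "i" + "o" + "e"
= rev("mftz") + "g" + "b" + "i" + "o" + "e"
= rev("ftz") + "m" + "g" + "b" + "i" + "o" + "e"
= rev("tz") + "f" + "m" + "g" + "b" + "i" + "o" + "e"
= rev("z") + "t" + "f" + "m" + "g" + "b" + "i" + "o" + "e"
= "z" + "t" + "f" + "m" + "g" + "b" + "i" + "o" + "e"
= "ztfmgbioe"


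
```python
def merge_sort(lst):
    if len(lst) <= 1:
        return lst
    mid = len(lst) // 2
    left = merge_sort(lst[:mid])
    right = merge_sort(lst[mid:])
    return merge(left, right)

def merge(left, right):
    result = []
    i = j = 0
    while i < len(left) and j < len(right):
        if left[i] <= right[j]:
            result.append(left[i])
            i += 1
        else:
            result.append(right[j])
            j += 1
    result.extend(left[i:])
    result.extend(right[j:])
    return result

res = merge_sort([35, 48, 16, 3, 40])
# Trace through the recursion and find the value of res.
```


merge_sort([35, 48, 16, 3, 40])
Split into [35, 48] and [16, 3, 40]
Left sorted: [35, 48]
Right sorted: [3, 16, 40]
Merge [35, 48] and [3, 16, 40]
= [3, 16, 35, 40, 48]


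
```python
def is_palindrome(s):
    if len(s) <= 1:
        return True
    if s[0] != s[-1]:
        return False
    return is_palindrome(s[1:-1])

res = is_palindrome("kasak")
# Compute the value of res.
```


is_palindrome("kasak")
"kasak": s[0]='k' == s[-1]='k' -> is_palindrome("asa")
"asa": s[0]='a' == s[-1]='a' -> is_palindrome("s")
"s": len <= 1 -> True
= True


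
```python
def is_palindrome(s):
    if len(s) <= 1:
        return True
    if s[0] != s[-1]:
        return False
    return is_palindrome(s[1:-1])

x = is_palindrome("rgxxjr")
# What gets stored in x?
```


is_palindrome("rgxxjr")
"rgxxjr": s[0]='r' == s[-1]='r' -> is_palindrome("gxxj")
"gxxj": s[0]='g' != s[-1]='j' -> False
= False


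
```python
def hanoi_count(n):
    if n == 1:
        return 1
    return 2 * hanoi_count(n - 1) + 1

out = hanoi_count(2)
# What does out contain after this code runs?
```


hanoi_count(2)
= 2 * hanoi_count(1) + 1
Now compute bottom-up:
hanoi_count(1) = 1
hanoi_count(2) = 2 * 1 + 1 = 3
= 3


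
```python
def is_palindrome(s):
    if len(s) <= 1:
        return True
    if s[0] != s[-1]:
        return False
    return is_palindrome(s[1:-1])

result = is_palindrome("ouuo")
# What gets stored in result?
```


is_palindrome("ouuo")
"ouuo": s[0]='o' == s[-1]='o' -> is_palindrome("uu")
"uu": s[0]='u' == s[-1]='u' -> is_palindrome("")
"": len <= 1 -> True
= True


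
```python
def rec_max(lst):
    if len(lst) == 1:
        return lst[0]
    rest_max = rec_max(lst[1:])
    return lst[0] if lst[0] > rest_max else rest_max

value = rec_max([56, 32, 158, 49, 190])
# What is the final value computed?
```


rec_max([56, 32, 158, 49, 190])
= compare 56 with rec_max([32, 158, 49, 190])
= compare 32 with rec_max([158, 49, 190])
= compare 158 with rec_max([49, 190])
= compare 49 with rec_max([190])
Base: rec_max([190]) = 190
compare 49 with 190: max = 190
compare 158 with 190: max = 190
compare 32 with 190: max = 190
compare 56 with 190: max = 190
= 190


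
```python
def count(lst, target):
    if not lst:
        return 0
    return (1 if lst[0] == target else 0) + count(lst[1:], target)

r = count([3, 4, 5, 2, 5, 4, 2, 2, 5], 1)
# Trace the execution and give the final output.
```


count([3, 4, 5, 2, 5, 4, 2, 2, 5], 1)
lst[0]=3 != 1: 0 + count([4, 5, 2, 5, 4, 2, 2, 5], 1)
lst[0]=4 != 1: 0 + count([5, 2, 5, 4, 2, 2, 5], 1)
lst[0]=5 != 1: 0 + count([2, 5, 4, 2, 2, 5], 1)
lst[0]=2 != 1: 0 + count([5, 4, 2, 2, 5], 1)
lst[0]=5 != 1: 0 + count([4, 2, 2, 5], 1)
lst[0]=4 != 1: 0 + count([2, 2, 5], 1)
lst[0]=2 != 1: 0 + count([2, 5], 1)
lst[0]=2 != 1: 0 + count([5], 1)
lst[0]=5 != 1: 0 + count([], 1)
= 0


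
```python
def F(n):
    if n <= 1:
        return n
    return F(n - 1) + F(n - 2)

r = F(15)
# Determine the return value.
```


F(15)
= F(14) + F(13)
= (F(13) + F(12)) + F(13)
Computing bottom-up: F(0)=0, F(1)=1, F(2)=1, F(3)=2, F(4)=3, F(5)=5, F(6)=8, F(7)=13, F(8)=21, F(9)=34, F(10)=55, F(11)=89, F(12)=144, F(13)=233, F(14)=377, F(15)=610
= 610


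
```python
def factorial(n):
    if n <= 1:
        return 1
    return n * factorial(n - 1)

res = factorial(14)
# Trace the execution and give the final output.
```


factorial(14)
= 14 * factorial(13)
= 14 * 13 * factorial(12)
= 14 * 13 * 12 * factorial(11)
= 14 * 13 * 12 * 11 * factorial(10)
= 14 * 13 * 12 * 11 * 10 * factorial(9)
= 14 * 13 * 12 * 11 * 10 * 9 * factorial(8)
= 14 * 13 * 12 * 11 * 10 * 9 * 8 * factorial(7)
= 14 * 13 * 12 * 11 * 10 * 9 * 8 * 7 * factorial(6)
= 14 * 13 * 12 * 11 * 10 * 9 * 8 * 7 * 6 * factorial(5)
= 14 * 13 * 12 * 11 * 10 * 9 * 8 * 7 * 6 * 5 * factorial(4)
= 14 * 13 * 12 * 11 * 10 * 9 * 8 * 7 * 6 * 5 * 4 * factorial(3)
= 14 * 13 * 12 * 11 * 10 * 9 * 8 * 7 * 6 * 5 * 4 * 3 * factorial(2)
= 14 * 13 * 12 * 11 * 10 * 9 * 8 * 7 * 6 * 5 * 4 * 3 * 2 * factorial(1)
= 14 * 13 * 12 * 11 * 10 * 9 * 8 * 7 * 6 * 5 * 4 * 3 * 2 * 1
= 87178291200


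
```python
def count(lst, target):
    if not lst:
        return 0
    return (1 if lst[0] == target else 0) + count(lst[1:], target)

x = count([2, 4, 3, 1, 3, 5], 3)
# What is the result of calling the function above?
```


count([2, 4, 3, 1, 3, 5], 3)
lst[0]=2 != 3: 0 + count([4, 3, 1, 3, 5], 3)
lst[0]=4 != 3: 0 + count([3, 1, 3, 5], 3)
lst[0]=3 == 3: 1 + count([1, 3, 5], 3)
lst[0]=1 != 3: 0 + count([3, 5], 3)
lst[0]=3 == 3: 1 + count([5], 3)
lst[0]=5 != 3: 0 + count([], 3)
= 2


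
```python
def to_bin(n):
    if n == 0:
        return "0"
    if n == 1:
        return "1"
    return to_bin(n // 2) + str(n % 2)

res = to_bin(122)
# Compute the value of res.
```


to_bin(122)
= to_bin(61) + "0"
= to_bin(30) + "1" + "0"
= to_bin(15) + "0" + "1" + "0"
= to_bin(7) + "1" + "0" + "1" + "0"
= to_bin(3) + "1" + "1" + "0" + "1" + "0"
= to_bin(1) + "1" + "1" + "1" + "0" + "1" + "0"
= "1" + "1" + "1" + "1" + "0" + "1" + "0"
= "1111010"


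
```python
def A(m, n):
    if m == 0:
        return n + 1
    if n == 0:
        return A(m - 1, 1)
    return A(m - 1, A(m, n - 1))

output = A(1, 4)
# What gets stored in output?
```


A(1, 4)
= A(0, A(1, 3))
First compute A(1, 3) = 5
= A(0, 5)
= 6


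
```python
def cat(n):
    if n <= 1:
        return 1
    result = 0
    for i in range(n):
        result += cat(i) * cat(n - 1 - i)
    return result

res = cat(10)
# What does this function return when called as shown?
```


cat(10)
= sum of cat(i) * cat(10-1-i) for i in 0..9
First compute sub-values bottom-up:
  cat(0) = 1, cat(1) = 1
  cat(2) = 1*1 + 1*1 = 2
  cat(3) = 1*2 + 1*1 + 2*1 = 5
  cat(4) = 1*5 + 1*2 + 2*1 + 5*1 = 14
  cat(5) = 1*14 + 1*5 + 2*2 + 5*1 + 14*1 = 42
  cat(6) = 1*42 + 1*14 + 2*5 + 5*2 + 14*1 + 42*1 = 132
  cat(7) = 1*132 + 1*42 + 2*14 + 5*5 + 14*2 + 42*1 + 132*1 = 429
  cat(8) = 1*429 + 1*132 + 2*42 + 5*14 + 14*5 + 42*2 + 132*1 + 429*1 = 1430
  cat(9) = 1*1430 + 1*429 + 2*132 + 5*42 + 14*14 + 42*5 + 132*2 + 429*1 + 1430*1 = 4862
Now cat(10):
  cat(0)*cat(9) = 1*4862 = 4862
  cat(1)*cat(8) = 1*1430 = 1430
  cat(2)*cat(7) = 2*429 = 858
  cat(3)*cat(6) = 5*132 = 660
  cat(4)*cat(5) = 14*42 = 588
  cat(5)*cat(4) = 42*14 = 588
  cat(6)*cat(3) = 132*5 = 660
  cat(7)*cat(2) = 429*2 = 858
  cat(8)*cat(1) = 1430*1 = 1430
  cat(9)*cat(0) = 4862*1 = 4862
= 4862 + 1430 + 858 + 660 + 588 + 588 + 660 + 858 + 1430 + 4862
= 16796


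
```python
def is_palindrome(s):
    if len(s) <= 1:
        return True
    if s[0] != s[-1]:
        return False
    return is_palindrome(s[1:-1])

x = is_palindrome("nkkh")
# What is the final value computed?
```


is_palindrome("nkkh")
"nkkh": s[0]='n' != s[-1]='h' -> False
= False


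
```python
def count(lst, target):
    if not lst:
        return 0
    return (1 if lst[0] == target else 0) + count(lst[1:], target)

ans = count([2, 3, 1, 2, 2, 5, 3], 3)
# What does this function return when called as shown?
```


count([2, 3, 1, 2, 2, 5, 3], 3)
lst[0]=2 != 3: 0 + count([3, 1, 2, 2, 5, 3], 3)
lst[0]=3 == 3: 1 + count([1, 2, 2, 5, 3], 3)
lst[0]=1 != 3: 0 + count([2, 2, 5, 3], 3)
lst[0]=2 != 3: 0 + count([2, 5, 3], 3)
lst[0]=2 != 3: 0 + count([5, 3], 3)
lst[0]=5 != 3: 0 + count([3], 3)
lst[0]=3 == 3: 1 + count([], 3)
= 2


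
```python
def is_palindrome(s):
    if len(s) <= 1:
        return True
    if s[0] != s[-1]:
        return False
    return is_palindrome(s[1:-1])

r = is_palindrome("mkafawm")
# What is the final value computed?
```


is_palindrome("mkafawm")
"mkafawm": s[0]='m' == s[-1]='m' -> is_palindrome("kafaw")
"kafaw": s[0]='k' != s[-1]='w' -> False
= False


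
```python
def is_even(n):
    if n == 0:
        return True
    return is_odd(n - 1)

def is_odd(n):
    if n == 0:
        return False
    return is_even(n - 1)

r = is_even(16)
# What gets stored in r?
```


is_even(16)
= is_odd(15)
= is_even(14)
= is_odd(13)
= is_even(12)
= is_odd(11)
= is_even(10)
= is_odd(9)
= is_even(8)
= is_odd(7)
= is_even(6)
= is_odd(5)
= is_even(4)
= is_odd(3)
= is_even(2)
= is_odd(1)
= is_even(0)
n == 0: return True
= True


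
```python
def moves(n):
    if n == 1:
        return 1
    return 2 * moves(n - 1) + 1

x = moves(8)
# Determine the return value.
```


moves(8)
= 2 * moves(7) + 1
= 2 * (2 * moves(6) + 1) + 1
= 2 * (2 * (2 * moves(5) + 1) + 1) + 1
= 2 * (2 * (2 * (2 * moves(4) + 1) + 1) + 1) + 1
= 2 * (2 * (2 * (2 * (2 * moves(3) + 1) + 1) + 1) + 1) + 1
= 2 * (2 * (2 * (2 * (2 * (2 * moves(2) + 1) + 1) + 1) + 1) + 1) + 1
= 2 * (2 * (2 * (2 * (2 * (2 * (2 * moves(1) + 1) + 1) + 1) + 1) + 1) + 1) + 1
Now compute bottom-up:
moves(1) = 1
moves(2) = 2 * 1 + 1 = 3
moves(3) = 2 * 3 + 1 = 7
moves(4) = 2 * 7 + 1 = 15
moves(5) = 2 * 15 + 1 = 31
moves(6) = 2 * 31 + 1 = 63
moves(7) = 2 * 63 + 1 = 127
moves(8) = 2 * 127 + 1 = 255
= 255


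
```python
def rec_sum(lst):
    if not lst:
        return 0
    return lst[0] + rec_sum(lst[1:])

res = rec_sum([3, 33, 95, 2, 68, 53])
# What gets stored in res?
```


rec_sum([3, 33, 95, 2, 68, 53])
= 3 + rec_sum([33, 95, 2, 68, 53])
= 3 + 33 + rec_sum([95, 2, 68, 53])
= 3 + 33 + 95 + rec_sum([2, 68, 53])
= 3 + 33 + 95 + 2 + rec_sum([68, 53])
= 3 + 33 + 95 + 2 + 68 + rec_sum([53])
= 3 + 33 + 95 + 2 + 68 + 53 + rec_sum([])
= 3 + 33 + 95 + 2 + 68 + 53 + 0
= 254


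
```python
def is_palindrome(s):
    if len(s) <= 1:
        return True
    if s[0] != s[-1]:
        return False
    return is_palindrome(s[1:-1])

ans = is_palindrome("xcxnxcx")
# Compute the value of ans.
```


is_palindrome("xcxnxcx")
"xcxnxcx": s[0]='x' == s[-1]='x' -> is_palindrome("cxnxc")
"cxnxc": s[0]='c' == s[-1]='c' -> is_palindrome("xnx")
"xnx": s[0]='x' == s[-1]='x' -> is_palindrome("n")
"n": len <= 1 -> True
= True


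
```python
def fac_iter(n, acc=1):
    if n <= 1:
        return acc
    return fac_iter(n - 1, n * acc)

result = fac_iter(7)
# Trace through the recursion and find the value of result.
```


fac_iter(7, 1)
= fac_iter(6, 7 * 1) = fac_iter(6, 7)
= fac_iter(5, 6 * 7) = fac_iter(5, 42)
= fac_iter(4, 5 * 42) = fac_iter(4, 210)
= fac_iter(3, 4 * 210) = fac_iter(3, 840)
= fac_iter(2, 3 * 840) = fac_iter(2, 2520)
= fac_iter(1, 2 * 2520) = fac_iter(1, 5040)
n <= 1, return acc = 5040


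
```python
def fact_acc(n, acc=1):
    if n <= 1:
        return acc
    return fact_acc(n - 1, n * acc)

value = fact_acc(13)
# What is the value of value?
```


fact_acc(13, 1)
= fact_acc(12, 13 * 1) = fact_acc(12, 13)
= fact_acc(11, 12 * 13) = fact_acc(11, 156)
= fact_acc(10, 11 * 156) = fact_acc(10, 1716)
= fact_acc(9, 10 * 1716) = fact_acc(9, 17160)
= fact_acc(8, 9 * 17160) = fact_acc(8, 154440)
= fact_acc(7, 8 * 154440) = fact_acc(7, 1235520)
= fact_acc(6, 7 * 1235520) = fact_acc(6, 8648640)
= fact_acc(5, 6 * 8648640) = fact_acc(5, 51891840)
= fact_acc(4, 5 * 51891840) = fact_acc(4, 259459200)
= fact_acc(3, 4 * 259459200) = fact_acc(3, 1037836800)
= fact_acc(2, 3 * 1037836800) = fact_acc(2, 3113510400)
= fact_acc(1, 2 * 3113510400) = fact_acc(1, 6227020800)
n <= 1, return acc = 6227020800


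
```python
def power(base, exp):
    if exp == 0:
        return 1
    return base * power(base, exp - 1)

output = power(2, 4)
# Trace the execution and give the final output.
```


power(2, 4)
= 2 * power(2, 3)
= 2 * 2 * power(2, 2)
= 2 * 2 * 2 * power(2, 1)
= 2 * 2 * 2 * 2 * power(2, 0)
= 2 * 2 * 2 * 2 * 1
= 16


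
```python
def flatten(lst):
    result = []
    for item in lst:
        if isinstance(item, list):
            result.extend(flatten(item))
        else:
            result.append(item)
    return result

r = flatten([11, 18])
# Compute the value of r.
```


flatten([11, 18])
Processing each element:
  11 is not a list -> append 11
  18 is not a list -> append 18
= [11, 18]
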